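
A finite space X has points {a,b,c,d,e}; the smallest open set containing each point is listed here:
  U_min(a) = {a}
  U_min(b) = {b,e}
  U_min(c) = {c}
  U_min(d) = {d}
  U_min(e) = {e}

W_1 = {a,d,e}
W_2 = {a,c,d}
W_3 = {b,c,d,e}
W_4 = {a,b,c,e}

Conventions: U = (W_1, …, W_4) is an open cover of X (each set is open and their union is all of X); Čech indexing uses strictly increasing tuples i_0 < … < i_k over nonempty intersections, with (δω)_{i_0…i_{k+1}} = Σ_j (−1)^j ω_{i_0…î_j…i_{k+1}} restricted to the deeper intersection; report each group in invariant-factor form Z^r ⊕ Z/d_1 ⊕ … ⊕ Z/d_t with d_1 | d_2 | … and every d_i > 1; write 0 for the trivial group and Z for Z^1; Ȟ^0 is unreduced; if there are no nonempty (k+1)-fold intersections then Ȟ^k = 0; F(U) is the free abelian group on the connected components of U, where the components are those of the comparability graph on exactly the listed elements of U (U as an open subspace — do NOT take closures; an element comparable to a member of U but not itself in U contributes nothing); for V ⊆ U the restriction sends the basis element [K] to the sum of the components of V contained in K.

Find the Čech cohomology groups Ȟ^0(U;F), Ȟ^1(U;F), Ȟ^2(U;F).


nonempty intersections:
  W12={a,d} W13={d,e} W14={a,e} W23={c,d} W24={a,c} W34={b,c,e}
  W123={d} W124={a} W134={e} W234={c}
components per intersection:
  W1: {a} {d} {e}
  W2: {a} {c} {d}
  W3: {b,e} {c} {d}
  W4: {a} {b,e} {c}
  W12: {a} {d}
  W13: {d} {e}
  W14: {a} {e}
  W23: {c} {d}
  W24: {a} {c}
  W34: {b,e} {c}
  W123: {d}
  W124: {a}
  W134: {e}
  W234: {c}
C dims 12,12,4; δ0: rk 8, SNF 1^8; δ1: rk 4, SNF 1^4
Ȟ^0: (12−8)−0=4 ⇒ Z^4
Ȟ^1: (12−4)−8=0 ⇒ 0
Ȟ^2: (4−0)−4=0 ⇒ 0

Ȟ^0 ≅ Z^4,  Ȟ^1 ≅ 0,  Ȟ^2 ≅ 0


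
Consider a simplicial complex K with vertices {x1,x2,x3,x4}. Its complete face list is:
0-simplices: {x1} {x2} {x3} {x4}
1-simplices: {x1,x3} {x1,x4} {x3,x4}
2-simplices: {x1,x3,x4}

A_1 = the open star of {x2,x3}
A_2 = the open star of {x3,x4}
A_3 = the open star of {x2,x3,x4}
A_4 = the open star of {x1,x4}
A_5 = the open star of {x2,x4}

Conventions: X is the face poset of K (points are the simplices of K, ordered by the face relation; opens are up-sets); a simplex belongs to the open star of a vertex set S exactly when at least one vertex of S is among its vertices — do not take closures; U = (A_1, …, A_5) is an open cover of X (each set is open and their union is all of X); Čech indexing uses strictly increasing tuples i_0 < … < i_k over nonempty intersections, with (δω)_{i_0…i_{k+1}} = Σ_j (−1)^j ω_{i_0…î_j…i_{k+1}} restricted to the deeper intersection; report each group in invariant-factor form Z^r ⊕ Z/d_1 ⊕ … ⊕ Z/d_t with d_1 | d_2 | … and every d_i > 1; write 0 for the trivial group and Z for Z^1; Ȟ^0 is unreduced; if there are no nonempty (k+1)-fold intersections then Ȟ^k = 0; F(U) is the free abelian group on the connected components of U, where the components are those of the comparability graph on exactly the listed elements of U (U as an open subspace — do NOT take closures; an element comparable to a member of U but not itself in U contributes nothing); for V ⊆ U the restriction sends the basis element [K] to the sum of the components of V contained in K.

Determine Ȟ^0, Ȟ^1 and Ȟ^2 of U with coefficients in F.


nonempty overlaps:
  A1={{x2},{x3},{x1,x3},{x3,x4},{x1,x3,x4}} A2={{x3},{x4},{x1,x3},{x1,x4},{x3,x4},{x1,x3,x4}} A3={{x2},{x3},{x4},{x1,x3},{x1,x4},{x3,x4},{x1,x3,x4}} A4={{x1},{x4},{x1,x3},{x1,x4},{x3,x4},{x1,x3,x4}} A5={{x2},{x4},{x1,x4},{x3,x4},{x1,x3,x4}}
  A12={{x3},{x1,x3},{x3,x4},{x1,x3,x4}} A13={{x2},{x3},{x1,x3},{x3,x4},{x1,x3,x4}} A14={{x1,x3},{x3,x4},{x1,x3,x4}} A15={{x2},{x3,x4},{x1,x3,x4}} A23={{x3},{x4},{x1,x3},{x1,x4},{x3,x4},{x1,x3,x4}} A24={{x4},{x1,x3},{x1,x4},{x3,x4},{x1,x3,x4}} A25={{x4},{x1,x4},{x3,x4},{x1,x3,x4}} A34={{x4},{x1,x3},{x1,x4},{x3,x4},{x1,x3,x4}} A35={{x2},{x4},{x1,x4},{x3,x4},{x1,x3,x4}} A45={{x4},{x1,x4},{x3,x4},{x1,x3,x4}}
  A123={{x3},{x1,x3},{x3,x4},{x1,x3,x4}} A124={{x1,x3},{x3,x4},{x1,x3,x4}} A125={{x3,x4},{x1,x3,x4}} A134={{x1,x3},{x3,x4},{x1,x3,x4}} A135={{x2},{x3,x4},{x1,x3,x4}} A145={{x3,x4},{x1,x3,x4}} A234={{x4},{x1,x3},{x1,x4},{x3,x4},{x1,x3,x4}} A235={{x4},{x1,x4},{x3,x4},{x1,x3,x4}} A245={{x4},{x1,x4},{x3,x4},{x1,x3,x4}} A345={{x4},{x1,x4},{x3,x4},{x1,x3,x4}}
  A1234={{x1,x3},{x3,x4},{x1,x3,x4}} A1235={{x3,x4},{x1,x3,x4}} A1245={{x3,x4},{x1,x3,x4}} A1345={{x3,x4},{x1,x3,x4}} A2345={{x4},{x1,x4},{x3,x4},{x1,x3,x4}}
  A12345={{x3,x4},{x1,x3,x4}}
components per intersection:
  A1: {{x2}} {{x3},{x1,x3},{x3,x4},{x1,x3,x4}}
  A2: {{x3},{x4},{x1,x3},{x1,x4},{x3,x4},{x1,x3,x4}}
  A3: {{x2}} {{x3},{x4},{x1,x3},{x1,x4},{x3,x4},{x1,x3,x4}}
  A4: {{x1},{x4},{x1,x3},{x1,x4},{x3,x4},{x1,x3,x4}}
  A5: {{x2}} {{x4},{x1,x4},{x3,x4},{x1,x3,x4}}
  A12: {{x3},{x1,x3},{x3,x4},{x1,x3,x4}}
  A13: {{x2}} {{x3},{x1,x3},{x3,x4},{x1,x3,x4}}
  A14: {{x1,x3},{x3,x4},{x1,x3,x4}}
  A15: {{x2}} {{x3,x4},{x1,x3,x4}}
  A23: {{x3},{x4},{x1,x3},{x1,x4},{x3,x4},{x1,x3,x4}}
  A24: {{x4},{x1,x3},{x1,x4},{x3,x4},{x1,x3,x4}}
  A25: {{x4},{x1,x4},{x3,x4},{x1,x3,x4}}
  A34: {{x4},{x1,x3},{x1,x4},{x3,x4},{x1,x3,x4}}
  A35: {{x2}} {{x4},{x1,x4},{x3,x4},{x1,x3,x4}}
  A45: {{x4},{x1,x4},{x3,x4},{x1,x3,x4}}
  A123: {{x3},{x1,x3},{x3,x4},{x1,x3,x4}}
  A124: {{x1,x3},{x3,x4},{x1,x3,x4}}
  A125: {{x3,x4},{x1,x3,x4}}
  A134: {{x1,x3},{x3,x4},{x1,x3,x4}}
  A135: {{x2}} {{x3,x4},{x1,x3,x4}}
  A145: {{x3,x4},{x1,x3,x4}}
  A234: {{x4},{x1,x3},{x1,x4},{x3,x4},{x1,x3,x4}}
  A235: {{x4},{x1,x4},{x3,x4},{x1,x3,x4}}
  A245: {{x4},{x1,x4},{x3,x4},{x1,x3,x4}}
  A345: {{x4},{x1,x4},{x3,x4},{x1,x3,x4}}
  A1234: {{x1,x3},{x3,x4},{x1,x3,x4}}
  A1235: {{x3,x4},{x1,x3,x4}}
  A1245: {{x3,x4},{x1,x3,x4}}
  A1345: {{x3,x4},{x1,x3,x4}}
  A2345: {{x4},{x1,x4},{x3,x4},{x1,x3,x4}}
  A12345: {{x3,x4},{x1,x3,x4}}
C dims 8,13,11,5; δ0: rk 6, SNF 1^6; δ1: rk 7, SNF 1^7; δ2: rk 4, SNF 1^4
degree 0: 8−6−0 = 2 → Ȟ^0 ≅ Z^2
degree 1: 13−7−6 = 0 → Ȟ^1 ≅ 0
degree 2: 11−4−7 = 0 → Ȟ^2 ≅ 0

Ȟ^0 = Z^2, Ȟ^1 = 0, Ȟ^2 = 0


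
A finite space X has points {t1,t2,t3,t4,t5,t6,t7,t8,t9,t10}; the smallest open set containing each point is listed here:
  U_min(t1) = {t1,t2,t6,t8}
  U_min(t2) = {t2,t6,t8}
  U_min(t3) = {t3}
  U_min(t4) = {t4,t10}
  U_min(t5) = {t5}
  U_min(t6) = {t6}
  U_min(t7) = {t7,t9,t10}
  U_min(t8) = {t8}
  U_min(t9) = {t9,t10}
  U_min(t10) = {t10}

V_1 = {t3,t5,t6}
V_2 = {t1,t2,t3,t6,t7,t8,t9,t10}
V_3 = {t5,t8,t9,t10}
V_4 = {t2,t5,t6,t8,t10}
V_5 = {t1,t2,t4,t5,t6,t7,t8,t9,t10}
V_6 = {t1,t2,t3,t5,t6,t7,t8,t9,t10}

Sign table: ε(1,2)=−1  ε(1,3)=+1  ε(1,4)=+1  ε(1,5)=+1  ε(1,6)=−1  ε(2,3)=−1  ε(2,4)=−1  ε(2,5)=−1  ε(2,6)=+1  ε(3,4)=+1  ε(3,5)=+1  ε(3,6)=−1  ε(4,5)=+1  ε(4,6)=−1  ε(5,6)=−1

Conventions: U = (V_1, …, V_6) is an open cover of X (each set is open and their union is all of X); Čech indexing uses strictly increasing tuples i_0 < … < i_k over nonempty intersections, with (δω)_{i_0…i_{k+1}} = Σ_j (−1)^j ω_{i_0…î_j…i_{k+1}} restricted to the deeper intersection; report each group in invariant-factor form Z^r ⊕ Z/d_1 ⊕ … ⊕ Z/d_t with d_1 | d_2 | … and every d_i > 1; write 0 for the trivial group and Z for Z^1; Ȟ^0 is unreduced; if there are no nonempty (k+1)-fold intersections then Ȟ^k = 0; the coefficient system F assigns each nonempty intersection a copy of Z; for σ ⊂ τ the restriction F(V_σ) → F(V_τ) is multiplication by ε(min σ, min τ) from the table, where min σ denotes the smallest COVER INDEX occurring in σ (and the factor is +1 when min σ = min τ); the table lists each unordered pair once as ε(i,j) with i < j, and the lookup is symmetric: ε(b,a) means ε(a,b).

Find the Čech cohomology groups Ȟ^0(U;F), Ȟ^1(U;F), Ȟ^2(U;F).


nonempty overlaps:
  V12={t3,t6} V13={t5} V14={t5,t6} V15={t5,t6} V16={t3,t5,t6} V23={t8,t9,t10} V24={t2,t6,t8,t10} V25={t1,t2,t6,t7,t8,t9,t10} V26={t1,t2,t3,t6,t7,t8,t9,t10} V34={t5,t8,t10} V35={t5,t8,t9,t10} V36={t5,t8,t9,t10} V45={t2,t5,t6,t8,t10} V46={t2,t5,t6,t8,t10} V56={t1,t2,t5,t6,t7,t8,t9,t10}
  V124={t6} V125={t6} V126={t3,t6} V134={t5} V135={t5} V136={t5} V145={t5,t6} V146={t5,t6} V156={t5,t6} V234={t8,t10} V235={t8,t9,t10} V236={t8,t9,t10} V245={t2,t6,t8,t10} V246={t2,t6,t8,t10} V256={t1,t2,t6,t7,t8,t9,t10} V345={t5,t8,t10} V346={t5,t8,t10} V356={t5,t8,t9,t10} V456={t2,t5,t6,t8,t10}
  V1245={t6} V1246={t6} V1256={t6} V1345={t5} V1346={t5} V1356={t5} V1456={t5,t6} V2345={t8,t10} V2346={t8,t10} V2356={t8,t9,t10} V2456={t2,t6,t8,t10} V3456={t5,t8,t10}
  V12456={t6} V13456={t5} V23456={t8,t10}
C dims 6,15,19,12; δ0: rk 5, SNF 1^5; δ1: rk 10, SNF 1^10; δ2: rk 9, SNF 1^9
degree 0: 6−5−0 = 1 → Ȟ^0 ≅ Z
degree 1: 15−10−5 = 0 → Ȟ^1 ≅ 0
degree 2: 19−9−10 = 0 → Ȟ^2 ≅ 0

Ȟ^0 = Z, Ȟ^1 = 0 and Ȟ^2 = 0


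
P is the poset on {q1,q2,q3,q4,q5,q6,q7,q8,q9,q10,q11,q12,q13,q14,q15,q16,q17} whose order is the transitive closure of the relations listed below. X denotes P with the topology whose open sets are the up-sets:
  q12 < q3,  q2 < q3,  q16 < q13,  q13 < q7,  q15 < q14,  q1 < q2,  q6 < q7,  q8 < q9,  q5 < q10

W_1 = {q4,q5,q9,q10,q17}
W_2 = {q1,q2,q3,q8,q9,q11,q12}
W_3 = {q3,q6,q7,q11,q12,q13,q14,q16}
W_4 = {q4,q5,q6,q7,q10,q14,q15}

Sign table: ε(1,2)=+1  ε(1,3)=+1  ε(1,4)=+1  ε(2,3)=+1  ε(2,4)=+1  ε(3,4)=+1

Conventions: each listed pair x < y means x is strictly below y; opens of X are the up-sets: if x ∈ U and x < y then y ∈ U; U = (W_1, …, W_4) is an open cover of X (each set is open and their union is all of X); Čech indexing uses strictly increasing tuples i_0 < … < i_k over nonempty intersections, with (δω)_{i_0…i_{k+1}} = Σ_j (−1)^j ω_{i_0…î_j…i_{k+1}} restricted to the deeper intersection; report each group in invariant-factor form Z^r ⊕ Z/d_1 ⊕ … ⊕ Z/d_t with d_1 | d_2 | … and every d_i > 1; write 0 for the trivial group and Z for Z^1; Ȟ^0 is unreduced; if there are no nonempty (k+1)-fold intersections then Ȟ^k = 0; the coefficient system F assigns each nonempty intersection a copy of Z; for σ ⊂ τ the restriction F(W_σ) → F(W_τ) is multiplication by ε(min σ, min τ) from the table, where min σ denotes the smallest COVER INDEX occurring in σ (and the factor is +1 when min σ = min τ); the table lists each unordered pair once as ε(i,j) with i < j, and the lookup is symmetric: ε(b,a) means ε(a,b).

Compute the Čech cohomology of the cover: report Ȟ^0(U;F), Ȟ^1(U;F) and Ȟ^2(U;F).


intersection data:
  W12={q9} W14={q4,q5,q10} W23={q3,q11,q12} W34={q6,q7,q14}
C dims 4,4; δ0: rk 3, SNF 1^3
Ȟ^0 = (4 − 3) − 0 = 1, so Ȟ^0 ≅ Z
Ȟ^1 = (4 − 0) − 3 = 1, so Ȟ^1 ≅ Z
Ȟ^2 = (0 − 0) − 0 = 0, so Ȟ^2 ≅ 0

Ȟ^0 ≅ Z, Ȟ^1 ≅ Z, Ȟ^2 ≅ 0


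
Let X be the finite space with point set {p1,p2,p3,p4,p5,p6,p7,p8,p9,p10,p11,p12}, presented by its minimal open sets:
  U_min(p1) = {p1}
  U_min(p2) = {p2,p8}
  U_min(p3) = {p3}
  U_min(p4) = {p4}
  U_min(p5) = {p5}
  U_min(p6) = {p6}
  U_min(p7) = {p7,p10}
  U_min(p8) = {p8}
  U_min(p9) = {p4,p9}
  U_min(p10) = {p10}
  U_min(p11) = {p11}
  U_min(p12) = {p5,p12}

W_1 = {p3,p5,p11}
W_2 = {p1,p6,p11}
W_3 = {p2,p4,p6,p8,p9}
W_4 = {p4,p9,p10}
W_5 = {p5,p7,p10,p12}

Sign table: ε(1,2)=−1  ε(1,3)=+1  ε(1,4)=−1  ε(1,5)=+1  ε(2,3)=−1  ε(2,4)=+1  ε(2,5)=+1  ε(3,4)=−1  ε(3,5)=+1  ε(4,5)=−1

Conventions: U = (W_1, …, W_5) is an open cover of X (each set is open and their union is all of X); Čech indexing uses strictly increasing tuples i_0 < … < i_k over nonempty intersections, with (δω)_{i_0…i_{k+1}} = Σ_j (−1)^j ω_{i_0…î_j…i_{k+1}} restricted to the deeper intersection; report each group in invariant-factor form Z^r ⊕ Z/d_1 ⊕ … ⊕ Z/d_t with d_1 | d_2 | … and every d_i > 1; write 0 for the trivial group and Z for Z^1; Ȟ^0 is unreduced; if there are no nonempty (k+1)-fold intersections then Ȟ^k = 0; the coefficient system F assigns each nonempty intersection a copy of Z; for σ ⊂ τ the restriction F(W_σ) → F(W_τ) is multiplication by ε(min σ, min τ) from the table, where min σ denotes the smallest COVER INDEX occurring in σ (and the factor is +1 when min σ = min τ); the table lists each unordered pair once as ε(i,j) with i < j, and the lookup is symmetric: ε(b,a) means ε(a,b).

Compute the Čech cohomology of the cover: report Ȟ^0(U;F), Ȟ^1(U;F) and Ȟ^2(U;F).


Ȟ^0 ≅ Z, Ȟ^1 ≅ Z, Ȟ^2 ≅ 0

cover nerve:
  W12={p11} W15={p5} W23={p6} W34={p4,p9} W45={p10}
C dims 5,5; δ0: rk 4, SNF 1^4
Ȟ^0: (5−4)−0=1 ⇒ Z
Ȟ^1: (5−0)−4=1 ⇒ Z
Ȟ^2: (0−0)−0=0 ⇒ 0


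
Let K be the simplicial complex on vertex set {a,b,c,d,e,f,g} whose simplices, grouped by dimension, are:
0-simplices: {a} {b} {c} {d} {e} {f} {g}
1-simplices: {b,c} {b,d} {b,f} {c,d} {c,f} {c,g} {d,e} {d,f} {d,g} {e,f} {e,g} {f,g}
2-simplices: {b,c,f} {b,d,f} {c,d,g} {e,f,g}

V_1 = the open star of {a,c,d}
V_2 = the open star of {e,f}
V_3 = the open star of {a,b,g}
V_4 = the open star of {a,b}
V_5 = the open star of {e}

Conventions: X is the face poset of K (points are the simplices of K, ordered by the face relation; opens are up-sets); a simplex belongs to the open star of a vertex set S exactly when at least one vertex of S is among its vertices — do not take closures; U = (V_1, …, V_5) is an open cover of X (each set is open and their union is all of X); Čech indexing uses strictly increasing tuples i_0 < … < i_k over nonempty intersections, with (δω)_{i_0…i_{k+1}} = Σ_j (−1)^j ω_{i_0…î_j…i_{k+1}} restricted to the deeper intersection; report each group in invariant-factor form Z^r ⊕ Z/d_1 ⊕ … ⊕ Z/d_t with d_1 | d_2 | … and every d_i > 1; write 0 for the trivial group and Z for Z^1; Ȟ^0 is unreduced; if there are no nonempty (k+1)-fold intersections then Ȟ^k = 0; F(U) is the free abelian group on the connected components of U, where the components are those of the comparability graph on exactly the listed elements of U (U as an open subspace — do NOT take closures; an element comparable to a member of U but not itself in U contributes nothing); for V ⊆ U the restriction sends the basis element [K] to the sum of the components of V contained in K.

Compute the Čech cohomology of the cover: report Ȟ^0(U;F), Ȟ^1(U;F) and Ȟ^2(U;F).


Ȟ^0 ≅ Z^2, Ȟ^1 ≅ Z^3, Ȟ^2 ≅ 0

intersection data:
  V1={{a},{c},{d},{b,c},{b,d},{c,d},{c,f},{c,g},{d,e},{d,f},{d,g},{b,c,f},{b,d,f},{c,d,g}} V2={{e},{f},{b,f},{c,f},{d,e},{d,f},{e,f},{e,g},{f,g},{b,c,f},{b,d,f},{e,f,g}} V3={{a},{b},{g},{b,c},{b,d},{b,f},{c,g},{d,g},{e,g},{f,g},{b,c,f},{b,d,f},{c,d,g},{e,f,g}} V4={{a},{b},{b,c},{b,d},{b,f},{b,c,f},{b,d,f}} V5={{e},{d,e},{e,f},{e,g},{e,f,g}}
  V12={{c,f},{d,e},{d,f},{b,c,f},{b,d,f}} V13={{a},{b,c},{b,d},{c,g},{d,g},{b,c,f},{b,d,f},{c,d,g}} V14={{a},{b,c},{b,d},{b,c,f},{b,d,f}} V15={{d,e}} V23={{b,f},{e,g},{f,g},{b,c,f},{b,d,f},{e,f,g}} V24={{b,f},{b,c,f},{b,d,f}} V25={{e},{d,e},{e,f},{e,g},{e,f,g}} V34={{a},{b},{b,c},{b,d},{b,f},{b,c,f},{b,d,f}} V35={{e,g},{e,f,g}}
  V123={{b,c,f},{b,d,f}} V124={{b,c,f},{b,d,f}} V125={{d,e}} V134={{a},{b,c},{b,d},{b,c,f},{b,d,f}} V234={{b,f},{b,c,f},{b,d,f}} V235={{e,g},{e,f,g}}
  V1234={{b,c,f},{b,d,f}}
components per intersection:
  V1: {{a}} {{c},{d},{b,c},{b,d},{c,d},{c,f},{c,g},{d,e},{d,f},{d,g},{b,c,f},{b,d,f},{c,d,g}}
  V2: {{e},{f},{b,f},{c,f},{d,e},{d,f},{e,f},{e,g},{f,g},{b,c,f},{b,d,f},{e,f,g}}
  V3: {{a}} {{b},{b,c},{b,d},{b,f},{b,c,f},{b,d,f}} {{g},{c,g},{d,g},{e,g},{f,g},{c,d,g},{e,f,g}}
  V4: {{a}} {{b},{b,c},{b,d},{b,f},{b,c,f},{b,d,f}}
  V5: {{e},{d,e},{e,f},{e,g},{e,f,g}}
  V12: {{c,f},{b,c,f}} {{d,e}} {{d,f},{b,d,f}}
  V13: {{a}} {{b,c},{b,c,f}} {{b,d},{b,d,f}} {{c,g},{d,g},{c,d,g}}
  V14: {{a}} {{b,c},{b,c,f}} {{b,d},{b,d,f}}
  V15: {{d,e}}
  V23: {{b,f},{b,c,f},{b,d,f}} {{e,g},{f,g},{e,f,g}}
  V24: {{b,f},{b,c,f},{b,d,f}}
  V25: {{e},{d,e},{e,f},{e,g},{e,f,g}}
  V34: {{a}} {{b},{b,c},{b,d},{b,f},{b,c,f},{b,d,f}}
  V35: {{e,g},{e,f,g}}
  V123: {{b,c,f}} {{b,d,f}}
  V124: {{b,c,f}} {{b,d,f}}
  V125: {{d,e}}
  V134: {{a}} {{b,c},{b,c,f}} {{b,d},{b,d,f}}
  V234: {{b,f},{b,c,f},{b,d,f}}
  V235: {{e,g},{e,f,g}}
  V1234: {{b,c,f}} {{b,d,f}}
C dims 9,18,10,2; δ0: rk 7, SNF 1^7; δ1: rk 8, SNF 1^8; δ2: rk 2, SNF 1^2
Ȟ^0 = (9 − 7) − 0 = 2, so Ȟ^0 ≅ Z^2
Ȟ^1 = (18 − 8) − 7 = 3, so Ȟ^1 ≅ Z^3
Ȟ^2 = (10 − 2) − 8 = 0, so Ȟ^2 ≅ 0


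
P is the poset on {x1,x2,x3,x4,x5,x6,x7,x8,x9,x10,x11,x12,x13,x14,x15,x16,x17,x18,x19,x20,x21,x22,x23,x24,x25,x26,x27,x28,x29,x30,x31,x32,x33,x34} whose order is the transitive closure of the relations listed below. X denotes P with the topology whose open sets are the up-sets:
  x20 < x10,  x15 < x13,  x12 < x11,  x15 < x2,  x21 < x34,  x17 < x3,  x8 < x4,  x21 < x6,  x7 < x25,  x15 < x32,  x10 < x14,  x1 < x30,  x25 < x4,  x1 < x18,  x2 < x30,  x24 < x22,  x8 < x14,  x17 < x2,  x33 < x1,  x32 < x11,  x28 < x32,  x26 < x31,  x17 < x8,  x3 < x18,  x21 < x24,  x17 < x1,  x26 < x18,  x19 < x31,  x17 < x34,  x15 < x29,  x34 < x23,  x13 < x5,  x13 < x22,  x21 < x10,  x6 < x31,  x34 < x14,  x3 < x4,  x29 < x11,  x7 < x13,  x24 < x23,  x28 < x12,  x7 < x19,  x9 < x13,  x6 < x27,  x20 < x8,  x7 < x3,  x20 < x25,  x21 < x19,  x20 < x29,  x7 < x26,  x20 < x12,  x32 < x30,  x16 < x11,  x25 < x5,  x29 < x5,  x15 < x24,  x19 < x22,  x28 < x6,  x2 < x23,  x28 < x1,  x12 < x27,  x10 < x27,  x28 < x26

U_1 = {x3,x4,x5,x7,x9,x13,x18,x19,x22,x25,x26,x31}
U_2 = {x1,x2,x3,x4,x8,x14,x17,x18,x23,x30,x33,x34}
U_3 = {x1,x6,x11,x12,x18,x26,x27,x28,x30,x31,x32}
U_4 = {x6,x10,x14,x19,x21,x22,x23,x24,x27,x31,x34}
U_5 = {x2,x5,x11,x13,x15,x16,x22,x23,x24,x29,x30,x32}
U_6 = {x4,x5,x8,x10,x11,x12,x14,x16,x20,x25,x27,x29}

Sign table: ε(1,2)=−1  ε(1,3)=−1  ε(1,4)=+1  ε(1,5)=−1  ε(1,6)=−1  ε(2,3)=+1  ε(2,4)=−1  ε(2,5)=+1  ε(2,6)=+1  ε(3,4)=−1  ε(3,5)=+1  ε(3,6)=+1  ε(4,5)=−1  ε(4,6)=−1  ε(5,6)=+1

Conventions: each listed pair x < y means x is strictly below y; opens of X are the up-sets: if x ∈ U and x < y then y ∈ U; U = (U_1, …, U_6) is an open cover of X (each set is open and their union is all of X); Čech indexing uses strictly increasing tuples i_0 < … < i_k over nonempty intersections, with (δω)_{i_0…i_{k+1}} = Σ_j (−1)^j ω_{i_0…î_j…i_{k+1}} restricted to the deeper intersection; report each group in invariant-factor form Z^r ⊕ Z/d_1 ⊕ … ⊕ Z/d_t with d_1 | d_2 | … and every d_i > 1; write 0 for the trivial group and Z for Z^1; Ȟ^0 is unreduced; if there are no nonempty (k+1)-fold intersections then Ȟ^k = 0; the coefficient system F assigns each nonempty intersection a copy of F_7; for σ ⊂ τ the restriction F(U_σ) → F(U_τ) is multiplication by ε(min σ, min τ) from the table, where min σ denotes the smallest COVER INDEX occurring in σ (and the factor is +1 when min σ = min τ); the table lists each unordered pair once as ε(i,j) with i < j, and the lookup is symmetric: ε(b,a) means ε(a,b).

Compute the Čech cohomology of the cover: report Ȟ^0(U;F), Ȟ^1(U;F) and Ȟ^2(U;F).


cover nerve:
  U12={x3,x4,x18} U13={x18,x26,x31} U14={x19,x22,x31} U15={x5,x13,x22} U16={x4,x5,x25} U23={x1,x18,x30} U24={x14,x23,x34} U25={x2,x23,x30} U26={x4,x8,x14} U34={x6,x27,x31} U35={x11,x30,x32} U36={x11,x12,x27} U45={x22,x23,x24} U46={x10,x14,x27} U56={x5,x11,x16,x29}
  U123={x18} U126={x4} U134={x31} U145={x22} U156={x5} U235={x30} U245={x23} U246={x14} U346={x27} U356={x11}
C dims 6,15,10; δ0: rk_F7 5; δ1: rk_F7 10
Ȟ^0: (6−5)−0=1 ⇒ Z/7
Ȟ^1: (15−10)−5=0 ⇒ 0
Ȟ^2: (10−0)−10=0 ⇒ 0

Ȟ^0(U;F) ≅ Z/7, Ȟ^1(U;F) ≅ 0, Ȟ^2(U;F) ≅ 0


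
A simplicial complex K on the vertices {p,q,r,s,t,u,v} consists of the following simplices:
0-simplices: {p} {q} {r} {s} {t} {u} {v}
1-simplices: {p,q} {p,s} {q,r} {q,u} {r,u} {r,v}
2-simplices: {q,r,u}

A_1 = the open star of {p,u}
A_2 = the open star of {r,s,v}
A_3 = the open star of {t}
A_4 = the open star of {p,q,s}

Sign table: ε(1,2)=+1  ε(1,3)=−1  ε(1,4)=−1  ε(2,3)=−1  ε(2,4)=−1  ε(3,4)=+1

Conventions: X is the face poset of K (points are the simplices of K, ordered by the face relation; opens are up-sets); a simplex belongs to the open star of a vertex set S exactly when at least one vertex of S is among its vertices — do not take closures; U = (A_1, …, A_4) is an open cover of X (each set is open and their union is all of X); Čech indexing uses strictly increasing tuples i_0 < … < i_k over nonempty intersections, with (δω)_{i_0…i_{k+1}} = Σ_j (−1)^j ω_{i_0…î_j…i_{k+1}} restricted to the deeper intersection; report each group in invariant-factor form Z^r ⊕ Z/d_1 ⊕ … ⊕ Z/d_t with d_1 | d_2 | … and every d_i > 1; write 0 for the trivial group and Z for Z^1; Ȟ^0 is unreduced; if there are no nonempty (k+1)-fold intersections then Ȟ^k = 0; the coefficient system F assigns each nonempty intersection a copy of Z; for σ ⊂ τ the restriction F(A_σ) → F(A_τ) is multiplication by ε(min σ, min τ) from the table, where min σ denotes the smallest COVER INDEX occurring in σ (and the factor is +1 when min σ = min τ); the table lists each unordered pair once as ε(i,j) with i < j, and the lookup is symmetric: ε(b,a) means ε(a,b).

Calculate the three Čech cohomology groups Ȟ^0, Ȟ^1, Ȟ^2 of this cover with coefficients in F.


nonempty intersections:
  A1={{p},{u},{p,q},{p,s},{q,u},{r,u},{q,r,u}} A2={{r},{s},{v},{p,s},{q,r},{r,u},{r,v},{q,r,u}} A3={{t}} A4={{p},{q},{s},{p,q},{p,s},{q,r},{q,u},{q,r,u}}
  A12={{p,s},{r,u},{q,r,u}} A14={{p},{p,q},{p,s},{q,u},{q,r,u}} A24={{s},{p,s},{q,r},{q,r,u}}
  A124={{p,s},{q,r,u}}
C dims 4,3,1; δ0: rk 2, SNF 1^2; δ1: rk 1, SNF 1^1
Ȟ^0: (4−2)−0=2 ⇒ Z^2
Ȟ^1: (3−1)−2=0 ⇒ 0
Ȟ^2: (1−0)−1=0 ⇒ 0

Ȟ^0(U;F) ≅ Z^2, Ȟ^1(U;F) ≅ 0 and Ȟ^2(U;F) ≅ 0


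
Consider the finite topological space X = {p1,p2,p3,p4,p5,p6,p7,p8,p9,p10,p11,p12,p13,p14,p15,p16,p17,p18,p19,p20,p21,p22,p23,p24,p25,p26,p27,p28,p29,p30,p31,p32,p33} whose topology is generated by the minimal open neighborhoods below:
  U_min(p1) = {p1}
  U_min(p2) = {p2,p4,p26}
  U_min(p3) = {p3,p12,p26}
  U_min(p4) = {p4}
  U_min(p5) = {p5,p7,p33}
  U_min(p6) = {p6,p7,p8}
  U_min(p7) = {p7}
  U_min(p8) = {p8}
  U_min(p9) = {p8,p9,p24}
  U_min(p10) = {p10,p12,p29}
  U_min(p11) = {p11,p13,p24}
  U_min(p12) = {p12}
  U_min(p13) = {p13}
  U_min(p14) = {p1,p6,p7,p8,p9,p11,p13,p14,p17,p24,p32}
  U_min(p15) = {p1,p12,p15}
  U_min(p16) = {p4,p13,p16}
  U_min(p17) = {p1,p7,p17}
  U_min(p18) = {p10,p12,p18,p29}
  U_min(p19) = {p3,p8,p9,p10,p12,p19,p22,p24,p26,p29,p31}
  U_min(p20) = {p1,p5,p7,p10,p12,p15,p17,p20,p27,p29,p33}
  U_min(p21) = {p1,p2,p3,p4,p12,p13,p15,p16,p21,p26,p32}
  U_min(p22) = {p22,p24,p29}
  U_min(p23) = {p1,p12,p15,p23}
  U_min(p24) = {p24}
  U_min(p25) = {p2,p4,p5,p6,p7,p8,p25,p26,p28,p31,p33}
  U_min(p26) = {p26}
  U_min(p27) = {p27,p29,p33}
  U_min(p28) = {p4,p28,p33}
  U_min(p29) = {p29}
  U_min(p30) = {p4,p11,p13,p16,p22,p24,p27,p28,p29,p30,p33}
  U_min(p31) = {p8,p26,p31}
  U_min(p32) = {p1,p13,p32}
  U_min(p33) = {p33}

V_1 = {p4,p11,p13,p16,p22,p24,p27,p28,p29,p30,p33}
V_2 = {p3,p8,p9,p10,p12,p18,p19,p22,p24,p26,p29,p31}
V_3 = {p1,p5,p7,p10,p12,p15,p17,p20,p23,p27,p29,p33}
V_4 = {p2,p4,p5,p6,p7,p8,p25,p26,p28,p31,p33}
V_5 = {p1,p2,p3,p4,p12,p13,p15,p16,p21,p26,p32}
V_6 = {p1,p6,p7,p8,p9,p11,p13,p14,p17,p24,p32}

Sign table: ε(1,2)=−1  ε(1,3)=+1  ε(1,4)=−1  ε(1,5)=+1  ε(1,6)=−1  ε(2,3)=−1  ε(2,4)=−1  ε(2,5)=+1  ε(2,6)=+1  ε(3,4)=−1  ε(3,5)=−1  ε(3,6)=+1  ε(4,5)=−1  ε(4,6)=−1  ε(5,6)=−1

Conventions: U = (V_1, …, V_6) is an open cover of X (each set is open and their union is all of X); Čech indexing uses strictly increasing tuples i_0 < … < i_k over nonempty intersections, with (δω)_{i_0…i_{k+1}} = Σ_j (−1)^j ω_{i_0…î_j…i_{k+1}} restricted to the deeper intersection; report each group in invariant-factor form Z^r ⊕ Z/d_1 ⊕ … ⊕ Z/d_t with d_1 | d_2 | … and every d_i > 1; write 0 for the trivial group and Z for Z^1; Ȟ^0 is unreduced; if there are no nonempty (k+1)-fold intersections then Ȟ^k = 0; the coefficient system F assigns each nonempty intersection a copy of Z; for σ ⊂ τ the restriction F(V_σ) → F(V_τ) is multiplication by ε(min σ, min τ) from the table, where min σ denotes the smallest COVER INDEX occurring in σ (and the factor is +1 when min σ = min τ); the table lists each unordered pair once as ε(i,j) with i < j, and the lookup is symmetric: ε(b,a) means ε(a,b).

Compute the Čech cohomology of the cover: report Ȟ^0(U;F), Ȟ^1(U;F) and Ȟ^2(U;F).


cover nerve:
  V12={p22,p24,p29} V13={p27,p29,p33} V14={p4,p28,p33} V15={p4,p13,p16} V16={p11,p13,p24} V23={p10,p12,p29} V24={p8,p26,p31} V25={p3,p12,p26} V26={p8,p9,p24} V34={p5,p7,p33} V35={p1,p12,p15} V36={p1,p7,p17} V45={p2,p4,p26} V46={p6,p7,p8} V56={p1,p13,p32}
  V123={p29} V126={p24} V134={p33} V145={p4} V156={p13} V235={p12} V245={p26} V246={p8} V346={p7} V356={p1}
C dims 6,15,10; δ0: rk 6, SNF 1^5·2; δ1: rk 9, SNF 1^9
Ȟ^0: (6−6)−0=0 ⇒ 0
Ȟ^1: (15−9)−6=0 plus torsion [2] ⇒ Z/2
Ȟ^2: (10−0)−9=1 ⇒ Z

Ȟ^0 = 0, Ȟ^1 = Z/2, Ȟ^2 = Z


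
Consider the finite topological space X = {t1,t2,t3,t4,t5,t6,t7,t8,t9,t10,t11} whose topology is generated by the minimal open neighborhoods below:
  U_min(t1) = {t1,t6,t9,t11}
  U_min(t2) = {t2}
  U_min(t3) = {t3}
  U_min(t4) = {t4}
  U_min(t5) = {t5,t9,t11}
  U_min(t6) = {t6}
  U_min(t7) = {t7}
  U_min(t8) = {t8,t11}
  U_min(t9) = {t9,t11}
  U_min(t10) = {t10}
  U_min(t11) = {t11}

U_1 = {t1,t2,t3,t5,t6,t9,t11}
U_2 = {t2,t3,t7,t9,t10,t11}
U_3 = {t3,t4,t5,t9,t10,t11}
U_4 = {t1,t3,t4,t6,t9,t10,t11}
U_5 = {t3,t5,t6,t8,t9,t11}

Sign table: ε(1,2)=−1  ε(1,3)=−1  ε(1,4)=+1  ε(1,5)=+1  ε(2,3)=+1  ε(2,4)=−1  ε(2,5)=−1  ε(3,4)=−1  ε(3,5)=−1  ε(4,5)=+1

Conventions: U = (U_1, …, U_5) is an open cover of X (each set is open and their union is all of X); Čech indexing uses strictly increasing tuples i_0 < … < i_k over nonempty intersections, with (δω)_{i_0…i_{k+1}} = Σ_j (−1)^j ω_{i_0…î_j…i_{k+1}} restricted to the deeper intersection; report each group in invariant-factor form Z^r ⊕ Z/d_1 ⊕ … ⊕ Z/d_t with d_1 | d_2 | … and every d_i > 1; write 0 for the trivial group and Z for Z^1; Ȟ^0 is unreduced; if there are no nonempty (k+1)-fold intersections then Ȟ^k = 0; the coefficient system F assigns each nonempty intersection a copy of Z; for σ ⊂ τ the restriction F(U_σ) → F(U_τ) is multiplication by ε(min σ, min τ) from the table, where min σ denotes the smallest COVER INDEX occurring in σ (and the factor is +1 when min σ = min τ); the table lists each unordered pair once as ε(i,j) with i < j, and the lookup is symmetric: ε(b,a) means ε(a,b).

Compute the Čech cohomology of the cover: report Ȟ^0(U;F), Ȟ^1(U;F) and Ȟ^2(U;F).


Ȟ^0 ≅ Z; Ȟ^1 ≅ 0; Ȟ^2 ≅ 0

nerve of the cover:
  U12={t2,t3,t9,t11} U13={t3,t5,t9,t11} U14={t1,t3,t6,t9,t11} U15={t3,t5,t6,t9,t11} U23={t3,t9,t10,t11} U24={t3,t9,t10,t11} U25={t3,t9,t11} U34={t3,t4,t9,t10,t11} U35={t3,t5,t9,t11} U45={t3,t6,t9,t11}
  U123={t3,t9,t11} U124={t3,t9,t11} U125={t3,t9,t11} U134={t3,t9,t11} U135={t3,t5,t9,t11} U145={t3,t6,t9,t11} U234={t3,t9,t10,t11} U235={t3,t9,t11} U245={t3,t9,t11} U345={t3,t9,t11}
  U1234={t3,t9,t11} U1235={t3,t9,t11} U1245={t3,t9,t11} U1345={t3,t9,t11} U2345={t3,t9,t11}
  U12345={t3,t9,t11}
C dims 5,10,10,5; δ0: rk 4, SNF 1^4; δ1: rk 6, SNF 1^6; δ2: rk 4, SNF 1^4
Ȟ^0 = (5 − 4) − 0 = 1, so Ȟ^0 ≅ Z
Ȟ^1 = (10 − 6) − 4 = 0, so Ȟ^1 ≅ 0
Ȟ^2 = (10 − 4) − 6 = 0, so Ȟ^2 ≅ 0


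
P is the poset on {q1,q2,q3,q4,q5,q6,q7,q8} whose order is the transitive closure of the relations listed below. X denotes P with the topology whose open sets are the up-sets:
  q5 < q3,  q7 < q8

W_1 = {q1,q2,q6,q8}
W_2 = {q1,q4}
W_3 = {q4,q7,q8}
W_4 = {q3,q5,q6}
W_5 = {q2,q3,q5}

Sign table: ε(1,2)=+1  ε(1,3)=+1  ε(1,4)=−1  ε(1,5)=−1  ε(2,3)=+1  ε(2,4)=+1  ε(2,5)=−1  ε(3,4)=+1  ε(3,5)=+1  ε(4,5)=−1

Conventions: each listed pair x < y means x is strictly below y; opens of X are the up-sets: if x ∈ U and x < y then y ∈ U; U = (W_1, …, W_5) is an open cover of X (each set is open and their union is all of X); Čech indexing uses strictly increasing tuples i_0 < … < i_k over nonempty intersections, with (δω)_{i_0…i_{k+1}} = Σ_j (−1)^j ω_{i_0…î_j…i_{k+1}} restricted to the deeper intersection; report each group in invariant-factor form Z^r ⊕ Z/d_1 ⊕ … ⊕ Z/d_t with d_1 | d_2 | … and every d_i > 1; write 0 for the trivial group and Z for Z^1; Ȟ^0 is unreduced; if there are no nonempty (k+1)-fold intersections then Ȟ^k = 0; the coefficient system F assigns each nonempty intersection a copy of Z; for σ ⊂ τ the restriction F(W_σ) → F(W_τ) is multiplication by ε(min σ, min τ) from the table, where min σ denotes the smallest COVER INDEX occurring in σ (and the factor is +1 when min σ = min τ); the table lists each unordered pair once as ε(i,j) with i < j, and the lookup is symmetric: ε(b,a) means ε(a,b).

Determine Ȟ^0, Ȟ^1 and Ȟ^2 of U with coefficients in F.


Ȟ^0(U;F) ≅ 0, Ȟ^1(U;F) ≅ Z ⊕ Z/2 and Ȟ^2(U;F) ≅ 0

nerve of the cover:
  W12={q1} W13={q8} W14={q6} W15={q2} W23={q4} W45={q3,q5}
C dims 5,6; δ0: rk 5, SNF 1^4·2
Ȟ^0 = (5 − 5) − 0 = 0, so Ȟ^0 ≅ 0
Ȟ^1 = (6 − 0) − 5 = 1 plus torsion [2], so Ȟ^1 ≅ Z ⊕ Z/2
Ȟ^2 = (0 − 0) − 0 = 0, so Ȟ^2 ≅ 0


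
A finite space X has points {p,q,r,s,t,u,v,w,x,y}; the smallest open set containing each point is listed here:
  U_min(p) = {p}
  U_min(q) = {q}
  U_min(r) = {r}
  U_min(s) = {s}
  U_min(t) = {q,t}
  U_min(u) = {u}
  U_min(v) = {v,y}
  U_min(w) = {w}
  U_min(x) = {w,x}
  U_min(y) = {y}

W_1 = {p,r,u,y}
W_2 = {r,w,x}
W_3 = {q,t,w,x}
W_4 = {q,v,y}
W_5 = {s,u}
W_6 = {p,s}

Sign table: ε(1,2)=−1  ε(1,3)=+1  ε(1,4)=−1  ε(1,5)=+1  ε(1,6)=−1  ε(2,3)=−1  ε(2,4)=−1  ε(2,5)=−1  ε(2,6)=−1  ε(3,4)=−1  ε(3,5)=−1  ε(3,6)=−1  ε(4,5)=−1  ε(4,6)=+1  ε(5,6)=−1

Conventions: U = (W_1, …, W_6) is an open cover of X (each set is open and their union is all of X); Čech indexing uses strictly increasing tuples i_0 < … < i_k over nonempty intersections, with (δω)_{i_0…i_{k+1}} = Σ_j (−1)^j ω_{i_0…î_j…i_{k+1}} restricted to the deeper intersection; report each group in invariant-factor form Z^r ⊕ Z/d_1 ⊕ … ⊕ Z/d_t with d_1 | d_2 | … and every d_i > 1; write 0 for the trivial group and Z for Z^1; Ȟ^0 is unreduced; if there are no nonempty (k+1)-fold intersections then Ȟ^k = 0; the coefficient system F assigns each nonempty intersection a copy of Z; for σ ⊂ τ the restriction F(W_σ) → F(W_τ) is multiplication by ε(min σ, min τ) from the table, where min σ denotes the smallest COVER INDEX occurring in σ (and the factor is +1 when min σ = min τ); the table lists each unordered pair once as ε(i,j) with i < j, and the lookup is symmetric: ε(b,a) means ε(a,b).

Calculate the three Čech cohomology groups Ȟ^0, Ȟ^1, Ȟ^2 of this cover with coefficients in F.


nerve of the cover:
  W12={r} W14={y} W15={u} W16={p} W23={w,x} W34={q} W56={s}
C dims 6,7; δ0: rk 5, SNF 1^5
Ȟ^0 = (6 − 5) − 0 = 1, so Ȟ^0 ≅ Z
Ȟ^1 = (7 − 0) − 5 = 2, so Ȟ^1 ≅ Z^2
Ȟ^2 = (0 − 0) − 0 = 0, so Ȟ^2 ≅ 0

Ȟ^0(U;F) ≅ Z, Ȟ^1(U;F) ≅ Z^2, Ȟ^2(U;F) ≅ 0


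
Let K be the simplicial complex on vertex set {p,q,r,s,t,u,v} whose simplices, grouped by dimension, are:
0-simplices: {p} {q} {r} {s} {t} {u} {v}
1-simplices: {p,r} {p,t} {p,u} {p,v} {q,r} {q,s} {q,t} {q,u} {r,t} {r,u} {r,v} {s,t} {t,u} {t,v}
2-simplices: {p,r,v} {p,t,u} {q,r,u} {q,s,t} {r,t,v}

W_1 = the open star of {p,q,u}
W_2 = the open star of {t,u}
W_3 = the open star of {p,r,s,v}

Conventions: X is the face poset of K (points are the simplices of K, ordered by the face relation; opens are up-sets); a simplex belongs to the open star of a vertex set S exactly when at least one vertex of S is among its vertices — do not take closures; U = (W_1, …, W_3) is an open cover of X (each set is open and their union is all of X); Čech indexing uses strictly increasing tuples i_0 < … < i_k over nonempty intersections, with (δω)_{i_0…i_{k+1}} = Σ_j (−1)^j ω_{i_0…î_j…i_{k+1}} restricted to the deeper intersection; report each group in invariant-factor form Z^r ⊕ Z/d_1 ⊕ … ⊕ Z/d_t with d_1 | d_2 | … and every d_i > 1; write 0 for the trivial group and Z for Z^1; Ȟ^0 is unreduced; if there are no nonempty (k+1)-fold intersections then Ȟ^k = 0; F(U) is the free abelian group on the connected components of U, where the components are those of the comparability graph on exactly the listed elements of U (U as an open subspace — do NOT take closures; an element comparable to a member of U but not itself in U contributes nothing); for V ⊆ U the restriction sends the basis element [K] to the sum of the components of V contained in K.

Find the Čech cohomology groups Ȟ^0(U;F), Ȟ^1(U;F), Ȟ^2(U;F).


nerve of the cover:
  W1={{p},{q},{u},{p,r},{p,t},{p,u},{p,v},{q,r},{q,s},{q,t},{q,u},{r,u},{t,u},{p,r,v},{p,t,u},{q,r,u},{q,s,t}} W2={{t},{u},{p,t},{p,u},{q,t},{q,u},{r,t},{r,u},{s,t},{t,u},{t,v},{p,t,u},{q,r,u},{q,s,t},{r,t,v}} W3={{p},{r},{s},{v},{p,r},{p,t},{p,u},{p,v},{q,r},{q,s},{r,t},{r,u},{r,v},{s,t},{t,v},{p,r,v},{p,t,u},{q,r,u},{q,s,t},{r,t,v}}
  W12={{u},{p,t},{p,u},{q,t},{q,u},{r,u},{t,u},{p,t,u},{q,r,u},{q,s,t}} W13={{p},{p,r},{p,t},{p,u},{p,v},{q,r},{q,s},{r,u},{p,r,v},{p,t,u},{q,r,u},{q,s,t}} W23={{p,t},{p,u},{r,t},{r,u},{s,t},{t,v},{p,t,u},{q,r,u},{q,s,t},{r,t,v}}
  W123={{p,t},{p,u},{r,u},{p,t,u},{q,r,u},{q,s,t}}
components per intersection:
  W1: {{p},{q},{u},{p,r},{p,t},{p,u},{p,v},{q,r},{q,s},{q,t},{q,u},{r,u},{t,u},{p,r,v},{p,t,u},{q,r,u},{q,s,t}}
  W2: {{t},{u},{p,t},{p,u},{q,t},{q,u},{r,t},{r,u},{s,t},{t,u},{t,v},{p,t,u},{q,r,u},{q,s,t},{r,t,v}}
  W3: {{p},{r},{v},{p,r},{p,t},{p,u},{p,v},{q,r},{r,t},{r,u},{r,v},{t,v},{p,r,v},{p,t,u},{q,r,u},{r,t,v}} {{s},{q,s},{s,t},{q,s,t}}
  W12: {{u},{p,t},{p,u},{q,u},{r,u},{t,u},{p,t,u},{q,r,u}} {{q,t},{q,s,t}}
  W13: {{p},{p,r},{p,t},{p,u},{p,v},{p,r,v},{p,t,u}} {{q,r},{r,u},{q,r,u}} {{q,s},{q,s,t}}
  W23: {{p,t},{p,u},{p,t,u}} {{r,t},{t,v},{r,t,v}} {{r,u},{q,r,u}} {{s,t},{q,s,t}}
  W123: {{p,t},{p,u},{p,t,u}} {{r,u},{q,r,u}} {{q,s,t}}
C dims 4,9,3; δ0: rk 3, SNF 1^3; δ1: rk 3, SNF 1^3
Ȟ^0 = (4 − 3) − 0 = 1, so Ȟ^0 ≅ Z
Ȟ^1 = (9 − 3) − 3 = 3, so Ȟ^1 ≅ Z^3
Ȟ^2 = (3 − 0) − 3 = 0, so Ȟ^2 ≅ 0

Ȟ^0(U;F) ≅ Z,  Ȟ^1(U;F) ≅ Z^3,  Ȟ^2(U;F) ≅ 0


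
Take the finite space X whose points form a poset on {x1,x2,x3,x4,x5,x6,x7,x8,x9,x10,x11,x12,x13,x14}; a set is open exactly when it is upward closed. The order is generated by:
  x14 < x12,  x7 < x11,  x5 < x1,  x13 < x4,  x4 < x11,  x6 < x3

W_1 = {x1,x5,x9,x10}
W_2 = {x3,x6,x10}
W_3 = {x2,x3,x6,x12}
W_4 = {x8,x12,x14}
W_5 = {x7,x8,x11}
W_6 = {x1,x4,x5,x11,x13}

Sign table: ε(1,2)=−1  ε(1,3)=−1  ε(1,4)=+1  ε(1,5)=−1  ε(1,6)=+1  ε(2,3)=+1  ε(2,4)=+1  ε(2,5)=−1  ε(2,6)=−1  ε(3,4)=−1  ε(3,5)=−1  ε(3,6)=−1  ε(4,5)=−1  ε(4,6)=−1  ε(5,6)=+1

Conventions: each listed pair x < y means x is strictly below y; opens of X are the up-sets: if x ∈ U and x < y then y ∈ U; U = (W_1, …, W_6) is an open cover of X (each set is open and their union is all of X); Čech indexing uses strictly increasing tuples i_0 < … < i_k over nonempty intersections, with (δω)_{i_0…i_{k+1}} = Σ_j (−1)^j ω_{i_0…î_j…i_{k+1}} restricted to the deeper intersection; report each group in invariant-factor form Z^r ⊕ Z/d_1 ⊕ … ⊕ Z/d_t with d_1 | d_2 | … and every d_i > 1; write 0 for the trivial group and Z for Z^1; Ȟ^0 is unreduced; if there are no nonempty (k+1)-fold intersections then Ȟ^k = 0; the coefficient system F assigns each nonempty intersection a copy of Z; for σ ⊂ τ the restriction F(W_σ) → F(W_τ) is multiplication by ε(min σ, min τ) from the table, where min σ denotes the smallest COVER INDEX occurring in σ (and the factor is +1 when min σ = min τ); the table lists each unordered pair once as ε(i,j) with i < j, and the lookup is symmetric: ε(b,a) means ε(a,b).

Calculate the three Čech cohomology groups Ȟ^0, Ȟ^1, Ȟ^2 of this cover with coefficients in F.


nerve of the cover:
  W12={x10} W16={x1,x5} W23={x3,x6} W34={x12} W45={x8} W56={x11}
C dims 6,6; δ0: rk 6, SNF 1^5·2
Ȟ^0 = (6 − 6) − 0 = 0, so Ȟ^0 ≅ 0
Ȟ^1 = (6 − 0) − 6 = 0 plus torsion [2], so Ȟ^1 ≅ Z/2
Ȟ^2 = (0 − 0) − 0 = 0, so Ȟ^2 ≅ 0

Ȟ^0 = 0; Ȟ^1 = Z/2; Ȟ^2 = 0


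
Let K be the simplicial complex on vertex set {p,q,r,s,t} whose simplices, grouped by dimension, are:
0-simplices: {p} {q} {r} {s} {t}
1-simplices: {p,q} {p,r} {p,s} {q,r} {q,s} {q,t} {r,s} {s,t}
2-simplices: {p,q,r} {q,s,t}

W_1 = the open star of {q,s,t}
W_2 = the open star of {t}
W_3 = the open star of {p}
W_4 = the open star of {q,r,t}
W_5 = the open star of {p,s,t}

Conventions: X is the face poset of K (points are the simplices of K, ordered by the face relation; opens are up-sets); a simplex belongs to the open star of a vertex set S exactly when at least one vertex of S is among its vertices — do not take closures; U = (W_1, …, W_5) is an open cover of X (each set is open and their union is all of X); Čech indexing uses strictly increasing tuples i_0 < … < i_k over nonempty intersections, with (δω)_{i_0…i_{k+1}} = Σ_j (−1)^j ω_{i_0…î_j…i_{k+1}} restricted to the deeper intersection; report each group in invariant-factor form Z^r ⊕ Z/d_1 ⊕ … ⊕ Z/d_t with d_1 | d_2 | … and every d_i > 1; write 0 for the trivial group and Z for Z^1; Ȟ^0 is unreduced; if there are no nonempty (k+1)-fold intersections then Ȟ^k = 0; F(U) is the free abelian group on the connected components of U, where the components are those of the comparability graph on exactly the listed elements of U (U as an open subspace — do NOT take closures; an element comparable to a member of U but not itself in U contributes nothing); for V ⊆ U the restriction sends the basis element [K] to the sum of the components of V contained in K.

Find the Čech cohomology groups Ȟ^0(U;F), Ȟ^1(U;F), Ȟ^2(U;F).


Ȟ^0(U;F) ≅ Z,  Ȟ^1(U;F) ≅ Z^2,  Ȟ^2(U;F) ≅ 0

cover nerve:
  W1={{q},{s},{t},{p,q},{p,s},{q,r},{q,s},{q,t},{r,s},{s,t},{p,q,r},{q,s,t}} W2={{t},{q,t},{s,t},{q,s,t}} W3={{p},{p,q},{p,r},{p,s},{p,q,r}} W4={{q},{r},{t},{p,q},{p,r},{q,r},{q,s},{q,t},{r,s},{s,t},{p,q,r},{q,s,t}} W5={{p},{s},{t},{p,q},{p,r},{p,s},{q,s},{q,t},{r,s},{s,t},{p,q,r},{q,s,t}}
  W12={{t},{q,t},{s,t},{q,s,t}} W13={{p,q},{p,s},{p,q,r}} W14={{q},{t},{p,q},{q,r},{q,s},{q,t},{r,s},{s,t},{p,q,r},{q,s,t}} W15={{s},{t},{p,q},{p,s},{q,s},{q,t},{r,s},{s,t},{p,q,r},{q,s,t}} W24={{t},{q,t},{s,t},{q,s,t}} W25={{t},{q,t},{s,t},{q,s,t}} W34={{p,q},{p,r},{p,q,r}} W35={{p},{p,q},{p,r},{p,s},{p,q,r}} W45={{t},{p,q},{p,r},{q,s},{q,t},{r,s},{s,t},{p,q,r},{q,s,t}}
  W124={{t},{q,t},{s,t},{q,s,t}} W125={{t},{q,t},{s,t},{q,s,t}} W134={{p,q},{p,q,r}} W135={{p,q},{p,s},{p,q,r}} W145={{t},{p,q},{q,s},{q,t},{r,s},{s,t},{p,q,r},{q,s,t}} W245={{t},{q,t},{s,t},{q,s,t}} W345={{p,q},{p,r},{p,q,r}}
  W1245={{t},{q,t},{s,t},{q,s,t}} W1345={{p,q},{p,q,r}}
components per intersection:
  W1: {{q},{s},{t},{p,q},{p,s},{q,r},{q,s},{q,t},{r,s},{s,t},{p,q,r},{q,s,t}}
  W2: {{t},{q,t},{s,t},{q,s,t}}
  W3: {{p},{p,q},{p,r},{p,s},{p,q,r}}
  W4: {{q},{r},{t},{p,q},{p,r},{q,r},{q,s},{q,t},{r,s},{s,t},{p,q,r},{q,s,t}}
  W5: {{p},{s},{t},{p,q},{p,r},{p,s},{q,s},{q,t},{r,s},{s,t},{p,q,r},{q,s,t}}
  W12: {{t},{q,t},{s,t},{q,s,t}}
  W13: {{p,q},{p,q,r}} {{p,s}}
  W14: {{q},{t},{p,q},{q,r},{q,s},{q,t},{s,t},{p,q,r},{q,s,t}} {{r,s}}
  W15: {{s},{t},{p,s},{q,s},{q,t},{r,s},{s,t},{q,s,t}} {{p,q},{p,q,r}}
  W24: {{t},{q,t},{s,t},{q,s,t}}
  W25: {{t},{q,t},{s,t},{q,s,t}}
  W34: {{p,q},{p,r},{p,q,r}}
  W35: {{p},{p,q},{p,r},{p,s},{p,q,r}}
  W45: {{t},{q,s},{q,t},{s,t},{q,s,t}} {{p,q},{p,r},{p,q,r}} {{r,s}}
  W124: {{t},{q,t},{s,t},{q,s,t}}
  W125: {{t},{q,t},{s,t},{q,s,t}}
  W134: {{p,q},{p,q,r}}
  W135: {{p,q},{p,q,r}} {{p,s}}
  W145: {{t},{q,s},{q,t},{s,t},{q,s,t}} {{p,q},{p,q,r}} {{r,s}}
  W245: {{t},{q,t},{s,t},{q,s,t}}
  W345: {{p,q},{p,r},{p,q,r}}
  W1245: {{t},{q,t},{s,t},{q,s,t}}
  W1345: {{p,q},{p,q,r}}
C dims 5,14,10,2; δ0: rk 4, SNF 1^4; δ1: rk 8, SNF 1^8; δ2: rk 2, SNF 1^2
Ȟ^0: (5−4)−0=1 ⇒ Z
Ȟ^1: (14−8)−4=2 ⇒ Z^2
Ȟ^2: (10−2)−8=0 ⇒ 0
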